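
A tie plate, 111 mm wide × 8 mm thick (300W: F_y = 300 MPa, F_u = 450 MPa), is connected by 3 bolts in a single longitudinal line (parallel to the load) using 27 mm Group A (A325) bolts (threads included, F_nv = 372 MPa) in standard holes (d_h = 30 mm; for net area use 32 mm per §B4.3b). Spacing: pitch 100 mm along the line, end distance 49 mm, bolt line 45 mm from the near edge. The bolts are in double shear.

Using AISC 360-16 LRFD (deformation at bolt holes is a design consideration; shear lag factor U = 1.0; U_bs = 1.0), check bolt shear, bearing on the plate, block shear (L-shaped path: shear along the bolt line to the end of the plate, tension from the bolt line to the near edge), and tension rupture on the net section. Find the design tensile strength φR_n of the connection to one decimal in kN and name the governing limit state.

Bolt shear: A_b = π(27)²/4 = 572.56 mm². φR_n = 0.75 × 372 × 572.56 × 3 × 2 = 958.5 kN.
Bearing (8 mm plate, F_u = 450 MPa): end bolts L_c = 49 − 30/2 = 34, R_n = min(1.2×34×8×450, 2.4×27×8×450) = 146.88 kN/bolt; interior L_c = 100 − 30 = 70, R_n = 233.28 kN/bolt. φR_n = 0.75 × (1×146.88 + 2×233.28) = 460.1 kN.
Block shear: shear path 1×[49+2×100] = 1×249 mm, A_gv = 1992, A_nv = 1×(249 − 2.5×32)×8 = 1352 mm²; tension to near edge: (45 − 0.5×32)×8 = 232 mm². R_n = min(0.6×450×1352, 0.6×300×1992) + 1.0×450×232 = min(365.04, 358.56) + 104.4 = 462.96 kN. φR_n = 0.75 × 462.96 = 347.2 kN.
Tension rupture (net): A_n = (111 − 1×32)×8 = 632 mm² (U = 1.0, A_e = A_n). φR_n = 0.75 × 450 × 632 = 213.3 kN.
Governing: min(958.5, 460.1, 347.2, 213.3) = 213.3 kN → net-section rupture.

213.3 kN (net-section rupture governs)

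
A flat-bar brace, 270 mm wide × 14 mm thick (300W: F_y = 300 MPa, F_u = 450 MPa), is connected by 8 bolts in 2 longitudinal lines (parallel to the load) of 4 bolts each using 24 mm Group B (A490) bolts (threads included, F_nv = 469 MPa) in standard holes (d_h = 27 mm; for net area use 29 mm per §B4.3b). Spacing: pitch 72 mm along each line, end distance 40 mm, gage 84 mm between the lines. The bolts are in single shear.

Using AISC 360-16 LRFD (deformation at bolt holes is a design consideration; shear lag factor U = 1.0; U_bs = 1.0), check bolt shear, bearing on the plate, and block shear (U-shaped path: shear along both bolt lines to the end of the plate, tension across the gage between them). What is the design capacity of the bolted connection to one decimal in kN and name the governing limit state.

1135.9 kN (block shear governs)

Bolt shear: A_b = π(24)²/4 = 452.39 mm². φR_n = 0.75 × 469 × 452.39 × 8 × 1 = 1273.0 kN.
Bearing (14 mm plate, F_u = 450 MPa): end bolts L_c = 40 − 27/2 = 26.5, R_n = min(1.2×26.5×14×450, 2.4×24×14×450) = 200.34 kN/bolt; interior L_c = 72 − 27 = 45, R_n = 340.2 kN/bolt. φR_n = 0.75 × (2×200.34 + 6×340.2) = 1831.4 kN.
Block shear: shear path 2×[40+3×72] = 2×256 mm, A_gv = 7168, A_nv = 2×(256 − 3.5×29)×14 = 4326 mm²; tension across gage: (84 − 1×29)×14 = 770 mm². R_n = min(0.6×450×4326, 0.6×300×7168) + 1.0×450×770 = min(1168, 1290.2) + 346.5 = 1514.5 kN. φR_n = 0.75 × 1514.5 = 1135.9 kN.
Governing: min(1273.0, 1831.4, 1135.9) = 1135.9 kN → block shear.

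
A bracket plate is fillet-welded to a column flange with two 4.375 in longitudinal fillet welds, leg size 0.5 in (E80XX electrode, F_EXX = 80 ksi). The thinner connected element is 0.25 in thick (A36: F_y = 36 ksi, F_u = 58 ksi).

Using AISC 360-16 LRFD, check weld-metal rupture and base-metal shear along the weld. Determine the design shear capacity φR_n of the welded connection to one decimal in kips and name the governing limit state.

47.3 kips (base-metal shear governs)

Weld metal: throat = 0.707×0.5 = 0.3535 in, L = 2×4.375 = 8.75 in. φR_n = 0.75 × 0.6 × 80 × 0.3535 × 8.75 = 111.4 kips.
Base metal shear (0.25 in plate): yield φR_n = 1.0×0.6×36×0.25×8.75 = 47.3 kips; rupture φR_n = 0.75×0.6×58×0.25×8.75 = 57.1 kips; take 47.3 kips (yield).
Governing: min(111.4, 47.3) = 47.3 kips → base-metal shear.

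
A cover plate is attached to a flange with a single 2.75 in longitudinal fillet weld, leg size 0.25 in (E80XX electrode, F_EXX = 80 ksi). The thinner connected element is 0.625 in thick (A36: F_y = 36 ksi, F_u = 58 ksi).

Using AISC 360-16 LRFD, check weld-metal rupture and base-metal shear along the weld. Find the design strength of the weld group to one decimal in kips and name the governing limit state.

Weld metal: throat = 0.707×0.25 = 0.17675 in, L = 2.75 in. φR_n = 0.75 × 0.6 × 80 × 0.17675 × 2.75 = 17.5 kips.
Base metal shear (0.625 in plate): yield φR_n = 1.0×0.6×36×0.625×2.75 = 37.1 kips; rupture φR_n = 0.75×0.6×58×0.625×2.75 = 44.9 kips; take 37.1 kips (yield).
Governing: min(17.5, 37.1) = 17.5 kips → weld metal.

17.5 kips (weld metal governs)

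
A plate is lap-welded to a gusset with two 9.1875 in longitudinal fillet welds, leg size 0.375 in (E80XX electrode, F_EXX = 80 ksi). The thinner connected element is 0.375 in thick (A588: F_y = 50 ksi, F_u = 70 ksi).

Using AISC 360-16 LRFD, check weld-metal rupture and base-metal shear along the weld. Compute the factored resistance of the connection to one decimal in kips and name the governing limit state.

Weld metal: throat = 0.707×0.375 = 0.26513 in, L = 2×9.1875 = 18.375 in. φR_n = 0.75 × 0.6 × 80 × 0.26513 × 18.375 = 175.4 kips.
Base metal shear (0.375 in plate): yield φR_n = 1.0×0.6×50×0.375×18.375 = 206.7 kips; rupture φR_n = 0.75×0.6×70×0.375×18.375 = 217.1 kips; take 206.7 kips (yield).
Governing: min(175.4, 206.7) = 175.4 kips → weld metal.

175.4 kips (weld metal governs)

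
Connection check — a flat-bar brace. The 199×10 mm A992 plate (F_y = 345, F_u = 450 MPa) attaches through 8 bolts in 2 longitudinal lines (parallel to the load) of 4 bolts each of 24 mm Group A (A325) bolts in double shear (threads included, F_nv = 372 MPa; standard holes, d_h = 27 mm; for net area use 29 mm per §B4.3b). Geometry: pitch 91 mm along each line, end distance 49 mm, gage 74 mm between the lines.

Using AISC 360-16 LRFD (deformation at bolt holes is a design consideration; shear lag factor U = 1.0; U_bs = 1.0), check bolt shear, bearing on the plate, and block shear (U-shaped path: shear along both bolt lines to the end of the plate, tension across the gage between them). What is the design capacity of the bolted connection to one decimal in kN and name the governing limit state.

Bolt shear: A_b = π(24)²/4 = 452.39 mm². φR_n = 0.75 × 372 × 452.39 × 8 × 2 = 2019.5 kN.
Bearing (10 mm plate, F_u = 450 MPa): end bolts L_c = 49 − 27/2 = 35.5, R_n = min(1.2×35.5×10×450, 2.4×24×10×450) = 191.7 kN/bolt; interior L_c = 91 − 27 = 64, R_n = 259.2 kN/bolt. φR_n = 0.75 × (2×191.7 + 6×259.2) = 1454.0 kN.
Block shear: shear path 2×[49+3×91] = 2×322 mm, A_gv = 6440, A_nv = 2×(322 − 3.5×29)×10 = 4410 mm²; tension across gage: (74 − 1×29)×10 = 450 mm². R_n = min(0.6×450×4410, 0.6×345×6440) + 1.0×450×450 = min(1190.7, 1333.1) + 202.5 = 1393.2 kN. φR_n = 0.75 × 1393.2 = 1044.9 kN.
Governing: min(2019.5, 1454.0, 1044.9) = 1044.9 kN → block shear.

1044.9 kN (block shear governs)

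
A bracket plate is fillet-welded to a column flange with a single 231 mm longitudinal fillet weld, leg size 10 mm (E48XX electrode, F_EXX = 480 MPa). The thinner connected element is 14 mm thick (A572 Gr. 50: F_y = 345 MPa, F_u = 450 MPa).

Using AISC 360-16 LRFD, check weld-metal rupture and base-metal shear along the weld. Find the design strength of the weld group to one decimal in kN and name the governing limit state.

352.8 kN (weld metal governs)

Weld metal: throat = 0.707×10 = 7.07 mm, L = 231 mm. φR_n = 0.75 × 0.6 × 480 × 7.07 × 231 = 352.8 kN.
Base metal shear (14 mm plate): yield φR_n = 1.0×0.6×345×14×231 = 669.4 kN; rupture φR_n = 0.75×0.6×450×14×231 = 654.9 kN; take 654.9 kN (rupture).
Governing: min(352.8, 654.9) = 352.8 kN → weld metal.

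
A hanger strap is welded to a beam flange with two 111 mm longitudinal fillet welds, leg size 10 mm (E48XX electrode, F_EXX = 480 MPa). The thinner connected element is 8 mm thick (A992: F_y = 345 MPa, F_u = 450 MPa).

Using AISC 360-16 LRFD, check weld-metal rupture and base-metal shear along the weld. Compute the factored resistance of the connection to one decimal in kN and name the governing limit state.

339.0 kN (weld metal governs)

Weld metal: throat = 0.707×10 = 7.07 mm, L = 2×111 = 222 mm. φR_n = 0.75 × 0.6 × 480 × 7.07 × 222 = 339.0 kN.
Base metal shear (8 mm plate): yield φR_n = 1.0×0.6×345×8×222 = 367.6 kN; rupture φR_n = 0.75×0.6×450×8×222 = 359.6 kN; take 359.6 kN (rupture).
Governing: min(339.0, 359.6) = 339.0 kN → weld metal.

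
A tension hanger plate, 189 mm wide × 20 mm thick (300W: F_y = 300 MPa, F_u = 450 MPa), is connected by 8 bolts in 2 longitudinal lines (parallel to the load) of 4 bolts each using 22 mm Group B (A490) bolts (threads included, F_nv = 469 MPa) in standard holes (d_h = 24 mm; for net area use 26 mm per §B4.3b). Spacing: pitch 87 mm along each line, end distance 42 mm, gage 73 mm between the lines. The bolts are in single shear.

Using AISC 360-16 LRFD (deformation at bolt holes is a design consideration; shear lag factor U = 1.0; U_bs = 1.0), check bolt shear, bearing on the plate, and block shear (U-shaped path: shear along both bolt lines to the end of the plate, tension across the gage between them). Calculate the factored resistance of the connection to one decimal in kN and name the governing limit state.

1069.7 kN (bolt shear governs)

Bolt shear: A_b = π(22)²/4 = 380.13 mm². φR_n = 0.75 × 469 × 380.13 × 8 × 1 = 1069.7 kN.
Bearing (20 mm plate, F_u = 450 MPa): end bolts L_c = 42 − 24/2 = 30, R_n = min(1.2×30×20×450, 2.4×22×20×450) = 324 kN/bolt; interior L_c = 87 − 24 = 63, R_n = 475.2 kN/bolt. φR_n = 0.75 × (2×324 + 6×475.2) = 2624.4 kN.
Block shear: shear path 2×[42+3×87] = 2×303 mm, A_gv = 12120, A_nv = 2×(303 − 3.5×26)×20 = 8480 mm²; tension across gage: (73 − 1×26)×20 = 940 mm². R_n = min(0.6×450×8480, 0.6×300×12120) + 1.0×450×940 = min(2289.6, 2181.6) + 423 = 2604.6 kN. φR_n = 0.75 × 2604.6 = 1953.5 kN.
Governing: min(1069.7, 2624.4, 1953.5) = 1069.7 kN → bolt shear.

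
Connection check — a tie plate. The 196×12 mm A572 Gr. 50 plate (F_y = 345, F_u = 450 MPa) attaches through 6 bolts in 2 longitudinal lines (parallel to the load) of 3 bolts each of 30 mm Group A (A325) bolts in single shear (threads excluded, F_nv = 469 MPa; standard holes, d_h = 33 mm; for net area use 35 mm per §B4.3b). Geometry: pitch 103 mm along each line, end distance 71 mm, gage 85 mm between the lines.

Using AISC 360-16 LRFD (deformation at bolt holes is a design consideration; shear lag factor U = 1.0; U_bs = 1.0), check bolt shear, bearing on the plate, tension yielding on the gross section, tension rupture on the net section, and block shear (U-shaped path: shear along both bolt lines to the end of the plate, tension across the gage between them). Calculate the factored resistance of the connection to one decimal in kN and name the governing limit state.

510.3 kN (net-section rupture governs)

Bolt shear: A_b = π(30)²/4 = 706.86 mm². φR_n = 0.75 × 469 × 706.86 × 6 × 1 = 1491.8 kN.
Bearing (12 mm plate, F_u = 450 MPa): end bolts L_c = 71 − 33/2 = 54.5, R_n = min(1.2×54.5×12×450, 2.4×30×12×450) = 353.16 kN/bolt; interior L_c = 103 − 33 = 70, R_n = 388.8 kN/bolt. φR_n = 0.75 × (2×353.16 + 4×388.8) = 1696.1 kN.
Tension yield (gross): A_g = 196×12 = 2352 mm². φR_n = 0.90 × 345 × 2352 = 730.3 kN.
Tension rupture (net): A_n = (196 − 2×35)×12 = 1512 mm² (U = 1.0, A_e = A_n). φR_n = 0.75 × 450 × 1512 = 510.3 kN.
Block shear: shear path 2×[71+2×103] = 2×277 mm, A_gv = 6648, A_nv = 2×(277 − 2.5×35)×12 = 4548 mm²; tension across gage: (85 − 1×35)×12 = 600 mm². R_n = min(0.6×450×4548, 0.6×345×6648) + 1.0×450×600 = min(1228, 1376.1) + 270 = 1498 kN. φR_n = 0.75 × 1498 = 1123.5 kN.
Governing: min(1491.8, 1696.1, 730.3, 510.3, 1123.5) = 510.3 kN → net-section rupture.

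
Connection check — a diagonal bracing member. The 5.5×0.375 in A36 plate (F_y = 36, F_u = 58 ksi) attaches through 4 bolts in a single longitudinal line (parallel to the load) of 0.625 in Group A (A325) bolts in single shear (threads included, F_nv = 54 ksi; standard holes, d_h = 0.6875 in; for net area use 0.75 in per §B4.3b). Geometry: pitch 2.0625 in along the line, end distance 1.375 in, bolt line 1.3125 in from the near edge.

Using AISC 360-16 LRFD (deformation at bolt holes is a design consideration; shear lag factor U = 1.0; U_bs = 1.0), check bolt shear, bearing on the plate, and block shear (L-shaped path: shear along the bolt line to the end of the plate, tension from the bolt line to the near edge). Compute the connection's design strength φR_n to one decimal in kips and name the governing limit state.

49.7 kips (bolt shear governs)

Bolt shear: A_b = π(0.625)²/4 = 0.3068 in². φR_n = 0.75 × 54 × 0.3068 × 4 × 1 = 49.7 kips.
Bearing (0.375 in plate, F_u = 58 ksi): end bolts L_c = 1.375 − 0.6875/2 = 1.03125, R_n = min(1.2×1.03125×0.375×58, 2.4×0.625×0.375×58) = 26.916 kips/bolt; interior L_c = 2.0625 − 0.6875 = 1.375, R_n = 32.625 kips/bolt. φR_n = 0.75 × (1×26.916 + 3×32.625) = 93.6 kips.
Block shear: shear path 1×[1.375+3×2.0625] = 1×7.5625 in, A_gv = 2.8359, A_nv = 1×(7.5625 − 3.5×0.75)×0.375 = 1.8516 in²; tension to near edge: (1.3125 − 0.5×0.75)×0.375 = 0.35156 in². R_n = min(0.6×58×1.8516, 0.6×36×2.8359) + 1.0×58×0.35156 = min(64.436, 61.255) + 20.39 = 81.645 kips. φR_n = 0.75 × 81.645 = 61.2 kips.
Governing: min(49.7, 93.6, 61.2) = 49.7 kips → bolt shear.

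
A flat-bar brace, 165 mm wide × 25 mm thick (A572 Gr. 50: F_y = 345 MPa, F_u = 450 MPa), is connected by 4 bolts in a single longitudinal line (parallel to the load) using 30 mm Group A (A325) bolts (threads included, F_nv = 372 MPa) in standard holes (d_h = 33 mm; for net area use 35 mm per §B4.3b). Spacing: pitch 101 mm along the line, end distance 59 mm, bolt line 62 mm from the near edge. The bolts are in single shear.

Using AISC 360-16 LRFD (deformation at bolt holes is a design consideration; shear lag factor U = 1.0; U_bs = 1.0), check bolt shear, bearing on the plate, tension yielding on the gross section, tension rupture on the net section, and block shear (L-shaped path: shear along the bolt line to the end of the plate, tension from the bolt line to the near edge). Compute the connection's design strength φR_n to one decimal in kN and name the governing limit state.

Bolt shear: A_b = π(30)²/4 = 706.86 mm². φR_n = 0.75 × 372 × 706.86 × 4 × 1 = 788.9 kN.
Bearing (25 mm plate, F_u = 450 MPa): end bolts L_c = 59 − 33/2 = 42.5, R_n = min(1.2×42.5×25×450, 2.4×30×25×450) = 573.75 kN/bolt; interior L_c = 101 − 33 = 68, R_n = 810 kN/bolt. φR_n = 0.75 × (1×573.75 + 3×810) = 2252.8 kN.
Tension yield (gross): A_g = 165×25 = 4125 mm². φR_n = 0.90 × 345 × 4125 = 1280.8 kN.
Tension rupture (net): A_n = (165 − 1×35)×25 = 3250 mm² (U = 1.0, A_e = A_n). φR_n = 0.75 × 450 × 3250 = 1096.9 kN.
Block shear: shear path 1×[59+3×101] = 1×362 mm, A_gv = 9050, A_nv = 1×(362 − 3.5×35)×25 = 5987.5 mm²; tension to near edge: (62 − 0.5×35)×25 = 1112.5 mm². R_n = min(0.6×450×5987.5, 0.6×345×9050) + 1.0×450×1112.5 = min(1616.6, 1873.4) + 500.63 = 2117.2 kN. φR_n = 0.75 × 2117.2 = 1587.9 kN.
Governing: min(788.9, 2252.8, 1280.8, 1096.9, 1587.9) = 788.9 kN → bolt shear.

788.9 kN (bolt shear governs)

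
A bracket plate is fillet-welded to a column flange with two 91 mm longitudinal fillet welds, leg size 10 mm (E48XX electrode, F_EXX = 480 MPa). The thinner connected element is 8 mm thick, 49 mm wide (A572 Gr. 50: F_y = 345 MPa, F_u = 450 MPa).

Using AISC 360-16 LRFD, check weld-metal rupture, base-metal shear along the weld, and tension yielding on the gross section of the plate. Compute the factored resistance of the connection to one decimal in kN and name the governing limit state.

Weld metal: throat = 0.707×10 = 7.07 mm, L = 2×91 = 182 mm. φR_n = 0.75 × 0.6 × 480 × 7.07 × 182 = 277.9 kN.
Base metal shear (8 mm plate): yield φR_n = 1.0×0.6×345×8×182 = 301.4 kN; rupture φR_n = 0.75×0.6×450×8×182 = 294.8 kN; take 294.8 kN (rupture).
Tension yield (gross): A_g = 49×8 = 392 mm². φR_n = 0.90 × 345 × 392 = 121.7 kN.
Governing: min(277.9, 294.8, 121.7) = 121.7 kN → gross-section yield.

121.7 kN (gross-section yield governs)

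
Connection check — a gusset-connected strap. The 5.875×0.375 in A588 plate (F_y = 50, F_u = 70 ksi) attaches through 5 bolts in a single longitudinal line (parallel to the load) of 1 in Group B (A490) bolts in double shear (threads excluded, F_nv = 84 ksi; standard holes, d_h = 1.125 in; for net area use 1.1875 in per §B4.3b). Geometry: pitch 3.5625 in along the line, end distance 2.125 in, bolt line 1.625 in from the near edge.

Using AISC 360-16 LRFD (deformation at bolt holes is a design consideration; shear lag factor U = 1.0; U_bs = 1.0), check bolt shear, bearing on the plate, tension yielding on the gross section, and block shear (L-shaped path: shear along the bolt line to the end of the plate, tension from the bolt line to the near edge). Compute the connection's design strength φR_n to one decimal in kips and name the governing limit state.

99.1 kips (gross-section yield governs)

Bolt shear: A_b = π(1)²/4 = 0.7854 in². φR_n = 0.75 × 84 × 0.7854 × 5 × 2 = 494.8 kips.
Bearing (0.375 in plate, F_u = 70 ksi): end bolts L_c = 2.125 − 1.125/2 = 1.5625, R_n = min(1.2×1.5625×0.375×70, 2.4×1×0.375×70) = 49.219 kips/bolt; interior L_c = 3.5625 − 1.125 = 2.4375, R_n = 63 kips/bolt. φR_n = 0.75 × (1×49.219 + 4×63) = 225.9 kips.
Tension yield (gross): A_g = 5.875×0.375 = 2.2031 in². φR_n = 0.90 × 50 × 2.2031 = 99.1 kips.
Block shear: shear path 1×[2.125+4×3.5625] = 1×16.375 in, A_gv = 6.1406, A_nv = 1×(16.375 − 4.5×1.1875)×0.375 = 4.1367 in²; tension to near edge: (1.625 − 0.5×1.1875)×0.375 = 0.38672 in². R_n = min(0.6×70×4.1367, 0.6×50×6.1406) + 1.0×70×0.38672 = min(173.74, 184.22) + 27.07 = 200.81 kips. φR_n = 0.75 × 200.81 = 150.6 kips.
Governing: min(494.8, 225.9, 99.1, 150.6) = 99.1 kips → gross-section yield.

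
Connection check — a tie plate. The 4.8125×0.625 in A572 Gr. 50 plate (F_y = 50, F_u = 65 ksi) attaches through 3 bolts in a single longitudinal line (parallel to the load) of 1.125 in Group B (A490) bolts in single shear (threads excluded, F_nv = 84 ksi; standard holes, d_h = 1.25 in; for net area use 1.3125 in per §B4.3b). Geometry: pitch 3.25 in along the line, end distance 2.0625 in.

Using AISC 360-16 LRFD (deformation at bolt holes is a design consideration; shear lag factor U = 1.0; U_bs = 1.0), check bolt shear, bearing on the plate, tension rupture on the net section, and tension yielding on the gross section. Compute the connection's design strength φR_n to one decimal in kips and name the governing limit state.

106.6 kips (net-section rupture governs)

Bolt shear: A_b = π(1.125)²/4 = 0.99402 in². φR_n = 0.75 × 84 × 0.99402 × 3 × 1 = 187.9 kips.
Bearing (0.625 in plate, F_u = 65 ksi): end bolts L_c = 2.0625 − 1.25/2 = 1.4375, R_n = min(1.2×1.4375×0.625×65, 2.4×1.125×0.625×65) = 70.078 kips/bolt; interior L_c = 3.25 − 1.25 = 2, R_n = 97.5 kips/bolt. φR_n = 0.75 × (1×70.078 + 2×97.5) = 198.8 kips.
Tension rupture (net): A_n = (4.8125 − 1×1.3125)×0.625 = 2.1875 in² (U = 1.0, A_e = A_n). φR_n = 0.75 × 65 × 2.1875 = 106.6 kips.
Tension yield (gross): A_g = 4.8125×0.625 = 3.0078 in². φR_n = 0.90 × 50 × 3.0078 = 135.4 kips.
Governing: min(187.9, 198.8, 106.6, 135.4) = 106.6 kips → net-section rupture.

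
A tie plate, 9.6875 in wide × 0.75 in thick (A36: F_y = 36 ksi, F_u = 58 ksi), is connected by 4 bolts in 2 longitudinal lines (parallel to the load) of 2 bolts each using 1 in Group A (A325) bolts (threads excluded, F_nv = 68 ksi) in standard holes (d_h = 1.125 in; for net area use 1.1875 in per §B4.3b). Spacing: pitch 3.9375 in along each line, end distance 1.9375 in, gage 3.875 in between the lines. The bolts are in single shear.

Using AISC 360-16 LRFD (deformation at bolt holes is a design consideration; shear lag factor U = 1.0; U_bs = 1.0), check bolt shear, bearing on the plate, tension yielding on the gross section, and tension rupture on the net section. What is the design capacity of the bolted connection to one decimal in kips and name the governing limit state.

Bolt shear: A_b = π(1)²/4 = 0.7854 in². φR_n = 0.75 × 68 × 0.7854 × 4 × 1 = 160.2 kips.
Bearing (0.75 in plate, F_u = 58 ksi): end bolts L_c = 1.9375 − 1.125/2 = 1.375, R_n = min(1.2×1.375×0.75×58, 2.4×1×0.75×58) = 71.775 kips/bolt; interior L_c = 3.9375 − 1.125 = 2.8125, R_n = 104.4 kips/bolt. φR_n = 0.75 × (2×71.775 + 2×104.4) = 264.3 kips.
Tension yield (gross): A_g = 9.6875×0.75 = 7.2656 in². φR_n = 0.90 × 36 × 7.2656 = 235.4 kips.
Tension rupture (net): A_n = (9.6875 − 2×1.1875)×0.75 = 5.4844 in² (U = 1.0, A_e = A_n). φR_n = 0.75 × 58 × 5.4844 = 238.6 kips.
Governing: min(160.2, 264.3, 235.4, 238.6) = 160.2 kips → bolt shear.

160.2 kips (bolt shear governs)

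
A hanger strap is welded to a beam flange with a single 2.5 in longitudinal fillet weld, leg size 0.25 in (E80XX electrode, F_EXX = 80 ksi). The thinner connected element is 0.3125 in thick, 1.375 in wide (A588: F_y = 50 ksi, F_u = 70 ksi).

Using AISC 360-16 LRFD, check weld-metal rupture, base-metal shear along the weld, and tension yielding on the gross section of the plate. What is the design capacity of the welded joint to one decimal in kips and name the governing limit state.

Weld metal: throat = 0.707×0.25 = 0.17675 in, L = 2.5 in. φR_n = 0.75 × 0.6 × 80 × 0.17675 × 2.5 = 15.9 kips.
Base metal shear (0.3125 in plate): yield φR_n = 1.0×0.6×50×0.3125×2.5 = 23.4 kips; rupture φR_n = 0.75×0.6×70×0.3125×2.5 = 24.6 kips; take 23.4 kips (yield).
Tension yield (gross): A_g = 1.375×0.3125 = 0.42969 in². φR_n = 0.90 × 50 × 0.42969 = 19.3 kips.
Governing: min(15.9, 23.4, 19.3) = 15.9 kips → weld metal.

15.9 kips (weld metal governs)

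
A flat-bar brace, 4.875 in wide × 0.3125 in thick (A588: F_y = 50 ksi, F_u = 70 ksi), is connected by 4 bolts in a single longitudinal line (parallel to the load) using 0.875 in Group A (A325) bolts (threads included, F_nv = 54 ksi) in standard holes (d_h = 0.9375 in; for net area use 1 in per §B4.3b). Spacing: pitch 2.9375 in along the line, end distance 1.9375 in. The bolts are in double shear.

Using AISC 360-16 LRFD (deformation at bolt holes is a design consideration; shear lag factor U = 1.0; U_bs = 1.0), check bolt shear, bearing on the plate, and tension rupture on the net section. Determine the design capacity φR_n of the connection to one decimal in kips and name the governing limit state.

Bolt shear: A_b = π(0.875)²/4 = 0.60132 in². φR_n = 0.75 × 54 × 0.60132 × 4 × 2 = 194.8 kips.
Bearing (0.3125 in plate, F_u = 70 ksi): end bolts L_c = 1.9375 − 0.9375/2 = 1.46875, R_n = min(1.2×1.46875×0.3125×70, 2.4×0.875×0.3125×70) = 38.555 kips/bolt; interior L_c = 2.9375 − 0.9375 = 2, R_n = 45.938 kips/bolt. φR_n = 0.75 × (1×38.555 + 3×45.938) = 132.3 kips.
Tension rupture (net): A_n = (4.875 − 1×1)×0.3125 = 1.2109 in² (U = 1.0, A_e = A_n). φR_n = 0.75 × 70 × 1.2109 = 63.6 kips.
Governing: min(194.8, 132.3, 63.6) = 63.6 kips → net-section rupture.

63.6 kips (net-section rupture governs)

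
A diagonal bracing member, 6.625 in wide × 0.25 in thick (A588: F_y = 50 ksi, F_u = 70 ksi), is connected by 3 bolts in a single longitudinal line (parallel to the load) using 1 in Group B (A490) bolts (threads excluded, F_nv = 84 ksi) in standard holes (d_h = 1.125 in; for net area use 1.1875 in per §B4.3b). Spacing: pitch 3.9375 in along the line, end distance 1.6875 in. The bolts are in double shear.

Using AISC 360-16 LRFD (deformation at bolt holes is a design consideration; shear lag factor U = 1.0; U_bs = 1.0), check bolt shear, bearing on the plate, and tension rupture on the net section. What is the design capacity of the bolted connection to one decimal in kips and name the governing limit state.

Bolt shear: A_b = π(1)²/4 = 0.7854 in². φR_n = 0.75 × 84 × 0.7854 × 3 × 2 = 296.9 kips.
Bearing (0.25 in plate, F_u = 70 ksi): end bolts L_c = 1.6875 − 1.125/2 = 1.125, R_n = min(1.2×1.125×0.25×70, 2.4×1×0.25×70) = 23.625 kips/bolt; interior L_c = 3.9375 − 1.125 = 2.8125, R_n = 42 kips/bolt. φR_n = 0.75 × (1×23.625 + 2×42) = 80.7 kips.
Tension rupture (net): A_n = (6.625 − 1×1.1875)×0.25 = 1.3594 in² (U = 1.0, A_e = A_n). φR_n = 0.75 × 70 × 1.3594 = 71.4 kips.
Governing: min(296.9, 80.7, 71.4) = 71.4 kips → net-section rupture.

71.4 kips (net-section rupture governs)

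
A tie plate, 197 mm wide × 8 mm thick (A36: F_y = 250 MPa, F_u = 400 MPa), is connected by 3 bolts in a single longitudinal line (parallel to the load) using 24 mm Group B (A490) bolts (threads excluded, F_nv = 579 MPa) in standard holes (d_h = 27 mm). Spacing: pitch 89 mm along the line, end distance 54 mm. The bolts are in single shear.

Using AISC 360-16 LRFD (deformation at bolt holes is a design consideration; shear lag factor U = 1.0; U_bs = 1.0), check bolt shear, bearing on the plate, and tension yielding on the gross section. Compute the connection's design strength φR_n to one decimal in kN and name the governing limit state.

Bolt shear: A_b = π(24)²/4 = 452.39 mm². φR_n = 0.75 × 579 × 452.39 × 3 × 1 = 589.4 kN.
Bearing (8 mm plate, F_u = 400 MPa): end bolts L_c = 54 − 27/2 = 40.5, R_n = min(1.2×40.5×8×400, 2.4×24×8×400) = 155.52 kN/bolt; interior L_c = 89 − 27 = 62, R_n = 184.32 kN/bolt. φR_n = 0.75 × (1×155.52 + 2×184.32) = 393.1 kN.
Tension yield (gross): A_g = 197×8 = 1576 mm². φR_n = 0.90 × 250 × 1576 = 354.6 kN.
Governing: min(589.4, 393.1, 354.6) = 354.6 kN → gross-section yield.

354.6 kN (gross-section yield governs)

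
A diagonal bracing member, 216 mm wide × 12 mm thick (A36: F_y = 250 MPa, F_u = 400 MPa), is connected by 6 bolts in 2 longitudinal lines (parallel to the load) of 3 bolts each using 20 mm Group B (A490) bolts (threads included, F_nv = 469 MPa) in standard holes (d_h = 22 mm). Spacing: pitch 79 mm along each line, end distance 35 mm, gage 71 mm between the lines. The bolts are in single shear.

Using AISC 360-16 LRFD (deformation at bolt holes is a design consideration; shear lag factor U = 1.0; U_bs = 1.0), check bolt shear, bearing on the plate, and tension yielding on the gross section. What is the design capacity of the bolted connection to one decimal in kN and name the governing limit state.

Bolt shear: A_b = π(20)²/4 = 314.16 mm². φR_n = 0.75 × 469 × 314.16 × 6 × 1 = 663.0 kN.
Bearing (12 mm plate, F_u = 400 MPa): end bolts L_c = 35 − 22/2 = 24, R_n = min(1.2×24×12×400, 2.4×20×12×400) = 138.24 kN/bolt; interior L_c = 79 − 22 = 57, R_n = 230.4 kN/bolt. φR_n = 0.75 × (2×138.24 + 4×230.4) = 898.6 kN.
Tension yield (gross): A_g = 216×12 = 2592 mm². φR_n = 0.90 × 250 × 2592 = 583.2 kN.
Governing: min(663.0, 898.6, 583.2) = 583.2 kN → gross-section yield.

583.2 kN (gross-section yield governs)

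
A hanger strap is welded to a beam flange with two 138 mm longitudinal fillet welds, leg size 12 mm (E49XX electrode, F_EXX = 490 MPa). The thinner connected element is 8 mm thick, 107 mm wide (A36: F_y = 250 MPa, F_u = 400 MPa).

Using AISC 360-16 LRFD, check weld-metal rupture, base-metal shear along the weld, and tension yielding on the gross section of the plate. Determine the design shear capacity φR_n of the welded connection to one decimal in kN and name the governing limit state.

Weld metal: throat = 0.707×12 = 8.484 mm, L = 2×138 = 276 mm. φR_n = 0.75 × 0.6 × 490 × 8.484 × 276 = 516.3 kN.
Base metal shear (8 mm plate): yield φR_n = 1.0×0.6×250×8×276 = 331.2 kN; rupture φR_n = 0.75×0.6×400×8×276 = 397.4 kN; take 331.2 kN (yield).
Tension yield (gross): A_g = 107×8 = 856 mm². φR_n = 0.90 × 250 × 856 = 192.6 kN.
Governing: min(516.3, 331.2, 192.6) = 192.6 kN → gross-section yield.

192.6 kN (gross-section yield governs)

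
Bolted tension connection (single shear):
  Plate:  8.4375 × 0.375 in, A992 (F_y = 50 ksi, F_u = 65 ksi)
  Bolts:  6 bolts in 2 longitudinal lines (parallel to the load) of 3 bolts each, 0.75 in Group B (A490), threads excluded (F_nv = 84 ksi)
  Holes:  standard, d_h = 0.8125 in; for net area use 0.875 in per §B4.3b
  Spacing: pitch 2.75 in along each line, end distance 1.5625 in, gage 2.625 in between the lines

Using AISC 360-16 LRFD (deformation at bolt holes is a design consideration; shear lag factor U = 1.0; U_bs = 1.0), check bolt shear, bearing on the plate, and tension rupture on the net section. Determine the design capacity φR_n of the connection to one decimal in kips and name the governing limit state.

122.3 kips (net-section rupture governs)

Bolt shear: A_b = π(0.75)²/4 = 0.44179 in². φR_n = 0.75 × 84 × 0.44179 × 6 × 1 = 167.0 kips.
Bearing (0.375 in plate, F_u = 65 ksi): end bolts L_c = 1.5625 − 0.8125/2 = 1.15625, R_n = min(1.2×1.15625×0.375×65, 2.4×0.75×0.375×65) = 33.82 kips/bolt; interior L_c = 2.75 − 0.8125 = 1.9375, R_n = 43.875 kips/bolt. φR_n = 0.75 × (2×33.82 + 4×43.875) = 182.4 kips.
Tension rupture (net): A_n = (8.4375 − 2×0.875)×0.375 = 2.5078 in² (U = 1.0, A_e = A_n). φR_n = 0.75 × 65 × 2.5078 = 122.3 kips.
Governing: min(167.0, 182.4, 122.3) = 122.3 kips → net-section rupture.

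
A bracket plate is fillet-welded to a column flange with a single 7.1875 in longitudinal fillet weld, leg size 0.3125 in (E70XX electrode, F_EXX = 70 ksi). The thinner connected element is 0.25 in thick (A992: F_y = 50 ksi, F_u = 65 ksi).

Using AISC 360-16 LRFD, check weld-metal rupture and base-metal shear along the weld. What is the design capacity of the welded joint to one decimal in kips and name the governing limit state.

Weld metal: throat = 0.707×0.3125 = 0.22094 in, L = 7.1875 in. φR_n = 0.75 × 0.6 × 70 × 0.22094 × 7.1875 = 50.0 kips.
Base metal shear (0.25 in plate): yield φR_n = 1.0×0.6×50×0.25×7.1875 = 53.9 kips; rupture φR_n = 0.75×0.6×65×0.25×7.1875 = 52.6 kips; take 52.6 kips (rupture).
Governing: min(50.0, 52.6) = 50.0 kips → weld metal.

50.0 kips (weld metal governs)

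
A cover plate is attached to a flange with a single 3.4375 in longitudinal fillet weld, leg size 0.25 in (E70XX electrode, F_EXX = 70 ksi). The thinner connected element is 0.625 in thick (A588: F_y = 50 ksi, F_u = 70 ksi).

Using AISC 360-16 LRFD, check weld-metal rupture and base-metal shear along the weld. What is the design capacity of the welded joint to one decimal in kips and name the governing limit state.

Weld metal: throat = 0.707×0.25 = 0.17675 in, L = 3.4375 in. φR_n = 0.75 × 0.6 × 70 × 0.17675 × 3.4375 = 19.1 kips.
Base metal shear (0.625 in plate): yield φR_n = 1.0×0.6×50×0.625×3.4375 = 64.5 kips; rupture φR_n = 0.75×0.6×70×0.625×3.4375 = 67.7 kips; take 64.5 kips (yield).
Governing: min(19.1, 64.5) = 19.1 kips → weld metal.

19.1 kips (weld metal governs)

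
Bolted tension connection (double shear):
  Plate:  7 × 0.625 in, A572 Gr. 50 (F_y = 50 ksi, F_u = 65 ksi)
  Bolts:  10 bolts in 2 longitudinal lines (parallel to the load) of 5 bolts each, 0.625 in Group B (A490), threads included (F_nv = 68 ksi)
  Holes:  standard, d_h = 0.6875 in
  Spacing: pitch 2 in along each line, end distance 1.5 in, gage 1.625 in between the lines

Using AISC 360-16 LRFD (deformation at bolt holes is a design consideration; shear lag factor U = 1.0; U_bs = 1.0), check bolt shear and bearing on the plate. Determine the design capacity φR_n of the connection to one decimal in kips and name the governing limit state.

Bolt shear: A_b = π(0.625)²/4 = 0.3068 in². φR_n = 0.75 × 68 × 0.3068 × 10 × 2 = 312.9 kips.
Bearing (0.625 in plate, F_u = 65 ksi): end bolts L_c = 1.5 − 0.6875/2 = 1.15625, R_n = min(1.2×1.15625×0.625×65, 2.4×0.625×0.625×65) = 56.367 kips/bolt; interior L_c = 2 − 0.6875 = 1.3125, R_n = 60.938 kips/bolt. φR_n = 0.75 × (2×56.367 + 8×60.938) = 450.2 kips.
Governing: min(312.9, 450.2) = 312.9 kips → bolt shear.

312.9 kips (bolt shear governs)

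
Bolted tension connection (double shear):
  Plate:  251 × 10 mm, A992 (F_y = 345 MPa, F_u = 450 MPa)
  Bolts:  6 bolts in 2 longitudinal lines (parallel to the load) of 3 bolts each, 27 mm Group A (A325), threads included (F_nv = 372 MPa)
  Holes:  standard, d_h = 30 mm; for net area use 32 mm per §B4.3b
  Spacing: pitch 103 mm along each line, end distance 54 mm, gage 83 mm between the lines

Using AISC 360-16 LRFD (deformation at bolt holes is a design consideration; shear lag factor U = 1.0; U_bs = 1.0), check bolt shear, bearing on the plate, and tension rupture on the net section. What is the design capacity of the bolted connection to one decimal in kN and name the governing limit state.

631.1 kN (net-section rupture governs)

Bolt shear: A_b = π(27)²/4 = 572.56 mm². φR_n = 0.75 × 372 × 572.56 × 6 × 2 = 1916.9 kN.
Bearing (10 mm plate, F_u = 450 MPa): end bolts L_c = 54 − 30/2 = 39, R_n = min(1.2×39×10×450, 2.4×27×10×450) = 210.6 kN/bolt; interior L_c = 103 − 30 = 73, R_n = 291.6 kN/bolt. φR_n = 0.75 × (2×210.6 + 4×291.6) = 1190.7 kN.
Tension rupture (net): A_n = (251 − 2×32)×10 = 1870 mm² (U = 1.0, A_e = A_n). φR_n = 0.75 × 450 × 1870 = 631.1 kN.
Governing: min(1916.9, 1190.7, 631.1) = 631.1 kN → net-section rupture.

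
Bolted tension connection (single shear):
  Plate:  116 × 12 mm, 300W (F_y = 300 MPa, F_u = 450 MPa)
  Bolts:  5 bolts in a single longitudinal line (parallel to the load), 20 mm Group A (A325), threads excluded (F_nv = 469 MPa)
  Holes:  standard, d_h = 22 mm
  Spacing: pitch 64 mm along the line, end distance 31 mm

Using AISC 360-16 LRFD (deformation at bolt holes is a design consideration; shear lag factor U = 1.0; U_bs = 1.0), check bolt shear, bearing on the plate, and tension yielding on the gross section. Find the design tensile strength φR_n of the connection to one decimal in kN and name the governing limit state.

Bolt shear: A_b = π(20)²/4 = 314.16 mm². φR_n = 0.75 × 469 × 314.16 × 5 × 1 = 552.5 kN.
Bearing (12 mm plate, F_u = 450 MPa): end bolts L_c = 31 − 22/2 = 20, R_n = min(1.2×20×12×450, 2.4×20×12×450) = 129.6 kN/bolt; interior L_c = 64 − 22 = 42, R_n = 259.2 kN/bolt. φR_n = 0.75 × (1×129.6 + 4×259.2) = 874.8 kN.
Tension yield (gross): A_g = 116×12 = 1392 mm². φR_n = 0.90 × 300 × 1392 = 375.8 kN.
Governing: min(552.5, 874.8, 375.8) = 375.8 kN → gross-section yield.

375.8 kN (gross-section yield governs)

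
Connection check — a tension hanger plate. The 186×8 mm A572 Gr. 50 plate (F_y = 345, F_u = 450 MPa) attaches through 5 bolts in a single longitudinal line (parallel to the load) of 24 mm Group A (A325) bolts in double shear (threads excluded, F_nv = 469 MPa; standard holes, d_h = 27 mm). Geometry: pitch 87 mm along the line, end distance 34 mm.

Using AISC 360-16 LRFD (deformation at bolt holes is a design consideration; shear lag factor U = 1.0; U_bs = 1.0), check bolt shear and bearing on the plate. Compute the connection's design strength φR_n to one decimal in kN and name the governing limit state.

Bolt shear: A_b = π(24)²/4 = 452.39 mm². φR_n = 0.75 × 469 × 452.39 × 5 × 2 = 1591.3 kN.
Bearing (8 mm plate, F_u = 450 MPa): end bolts L_c = 34 − 27/2 = 20.5, R_n = min(1.2×20.5×8×450, 2.4×24×8×450) = 88.56 kN/bolt; interior L_c = 87 − 27 = 60, R_n = 207.36 kN/bolt. φR_n = 0.75 × (1×88.56 + 4×207.36) = 688.5 kN.
Governing: min(1591.3, 688.5) = 688.5 kN → bearing.

688.5 kN (bearing governs)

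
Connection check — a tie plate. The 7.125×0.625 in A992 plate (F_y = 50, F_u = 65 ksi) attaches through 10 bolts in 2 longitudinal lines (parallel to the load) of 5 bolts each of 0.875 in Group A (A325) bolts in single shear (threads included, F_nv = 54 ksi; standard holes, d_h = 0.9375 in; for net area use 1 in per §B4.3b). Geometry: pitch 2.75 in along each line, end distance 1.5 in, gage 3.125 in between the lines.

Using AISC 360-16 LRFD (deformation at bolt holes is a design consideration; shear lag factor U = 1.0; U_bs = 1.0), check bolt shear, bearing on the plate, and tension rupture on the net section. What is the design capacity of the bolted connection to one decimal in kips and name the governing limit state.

Bolt shear: A_b = π(0.875)²/4 = 0.60132 in². φR_n = 0.75 × 54 × 0.60132 × 10 × 1 = 243.5 kips.
Bearing (0.625 in plate, F_u = 65 ksi): end bolts L_c = 1.5 − 0.9375/2 = 1.03125, R_n = min(1.2×1.03125×0.625×65, 2.4×0.875×0.625×65) = 50.273 kips/bolt; interior L_c = 2.75 − 0.9375 = 1.8125, R_n = 85.313 kips/bolt. φR_n = 0.75 × (2×50.273 + 8×85.313) = 587.3 kips.
Tension rupture (net): A_n = (7.125 − 2×1)×0.625 = 3.2031 in² (U = 1.0, A_e = A_n). φR_n = 0.75 × 65 × 3.2031 = 156.2 kips.
Governing: min(243.5, 587.3, 156.2) = 156.2 kips → net-section rupture.

156.2 kips (net-section rupture governs)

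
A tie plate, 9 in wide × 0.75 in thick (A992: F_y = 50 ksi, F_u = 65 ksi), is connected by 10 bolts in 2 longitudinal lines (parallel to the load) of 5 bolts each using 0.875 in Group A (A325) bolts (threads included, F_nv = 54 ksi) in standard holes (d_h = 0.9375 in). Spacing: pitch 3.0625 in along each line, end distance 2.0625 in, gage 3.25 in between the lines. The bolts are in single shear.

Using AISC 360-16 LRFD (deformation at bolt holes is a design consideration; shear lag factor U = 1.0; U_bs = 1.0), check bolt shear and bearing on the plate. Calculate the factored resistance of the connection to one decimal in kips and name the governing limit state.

Bolt shear: A_b = π(0.875)²/4 = 0.60132 in². φR_n = 0.75 × 54 × 0.60132 × 10 × 1 = 243.5 kips.
Bearing (0.75 in plate, F_u = 65 ksi): end bolts L_c = 2.0625 − 0.9375/2 = 1.59375, R_n = min(1.2×1.59375×0.75×65, 2.4×0.875×0.75×65) = 93.234 kips/bolt; interior L_c = 3.0625 − 0.9375 = 2.125, R_n = 102.38 kips/bolt. φR_n = 0.75 × (2×93.234 + 8×102.38) = 754.1 kips.
Governing: min(243.5, 754.1) = 243.5 kips → bolt shear.

243.5 kips (bolt shear governs)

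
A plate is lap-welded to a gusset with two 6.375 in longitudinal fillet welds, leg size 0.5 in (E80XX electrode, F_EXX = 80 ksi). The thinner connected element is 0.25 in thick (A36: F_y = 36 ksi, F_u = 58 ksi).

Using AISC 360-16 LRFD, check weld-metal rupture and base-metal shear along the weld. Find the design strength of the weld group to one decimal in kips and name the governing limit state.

68.9 kips (base-metal shear governs)

Weld metal: throat = 0.707×0.5 = 0.3535 in, L = 2×6.375 = 12.75 in. φR_n = 0.75 × 0.6 × 80 × 0.3535 × 12.75 = 162.3 kips.
Base metal shear (0.25 in plate): yield φR_n = 1.0×0.6×36×0.25×12.75 = 68.9 kips; rupture φR_n = 0.75×0.6×58×0.25×12.75 = 83.2 kips; take 68.9 kips (yield).
Governing: min(162.3, 68.9) = 68.9 kips → base-metal shear.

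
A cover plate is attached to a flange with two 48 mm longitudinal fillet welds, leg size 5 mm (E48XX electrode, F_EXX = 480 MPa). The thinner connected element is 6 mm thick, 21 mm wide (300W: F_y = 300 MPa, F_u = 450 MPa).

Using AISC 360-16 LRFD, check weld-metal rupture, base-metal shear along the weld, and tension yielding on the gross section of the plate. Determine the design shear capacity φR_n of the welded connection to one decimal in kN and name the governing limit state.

34.0 kN (gross-section yield governs)

Weld metal: throat = 0.707×5 = 3.535 mm, L = 2×48 = 96 mm. φR_n = 0.75 × 0.6 × 480 × 3.535 × 96 = 73.3 kN.
Base metal shear (6 mm plate): yield φR_n = 1.0×0.6×300×6×96 = 103.7 kN; rupture φR_n = 0.75×0.6×450×6×96 = 116.6 kN; take 103.7 kN (yield).
Tension yield (gross): A_g = 21×6 = 126 mm². φR_n = 0.90 × 300 × 126 = 34.0 kN.
Governing: min(73.3, 103.7, 34.0) = 34.0 kN → gross-section yield.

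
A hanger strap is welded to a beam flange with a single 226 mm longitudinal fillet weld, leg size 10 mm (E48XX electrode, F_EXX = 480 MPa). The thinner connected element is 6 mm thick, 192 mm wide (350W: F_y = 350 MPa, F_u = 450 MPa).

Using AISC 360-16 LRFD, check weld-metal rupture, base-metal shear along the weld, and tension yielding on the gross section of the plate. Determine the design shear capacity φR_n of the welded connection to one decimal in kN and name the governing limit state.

274.6 kN (base-metal shear governs)

Weld metal: throat = 0.707×10 = 7.07 mm, L = 226 mm. φR_n = 0.75 × 0.6 × 480 × 7.07 × 226 = 345.1 kN.
Base metal shear (6 mm plate): yield φR_n = 1.0×0.6×350×6×226 = 284.8 kN; rupture φR_n = 0.75×0.6×450×6×226 = 274.6 kN; take 274.6 kN (rupture).
Tension yield (gross): A_g = 192×6 = 1152 mm². φR_n = 0.90 × 350 × 1152 = 362.9 kN.
Governing: min(345.1, 274.6, 362.9) = 274.6 kN → base-metal shear.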